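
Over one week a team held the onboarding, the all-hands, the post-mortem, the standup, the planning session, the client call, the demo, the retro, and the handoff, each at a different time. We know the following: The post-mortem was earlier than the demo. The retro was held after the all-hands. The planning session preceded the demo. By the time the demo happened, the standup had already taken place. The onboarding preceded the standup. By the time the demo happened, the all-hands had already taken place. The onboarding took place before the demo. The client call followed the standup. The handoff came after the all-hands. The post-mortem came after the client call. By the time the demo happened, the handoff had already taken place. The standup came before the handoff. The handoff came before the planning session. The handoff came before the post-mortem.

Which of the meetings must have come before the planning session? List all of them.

the all-hands, the handoff, the onboarding, the standup

Directly stated before the planning session: the handoff.
The all-hands reaches the planning session via the all-hands → the handoff → the planning session.
The onboarding reaches the planning session via the onboarding → the standup → the handoff → the planning session.
The standup reaches the planning session via the standup → the handoff → the planning session.
No chain forces the retro (or any of the others) ahead of the planning session.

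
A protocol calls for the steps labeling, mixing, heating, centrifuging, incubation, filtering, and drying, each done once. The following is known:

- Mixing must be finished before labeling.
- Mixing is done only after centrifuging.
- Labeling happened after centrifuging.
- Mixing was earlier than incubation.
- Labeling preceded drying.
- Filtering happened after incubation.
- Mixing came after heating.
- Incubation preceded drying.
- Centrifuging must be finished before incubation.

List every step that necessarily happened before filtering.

Directly stated before filtering: incubation.
Centrifuging reaches filtering via centrifuging → incubation → filtering.
Heating reaches filtering via heating → mixing → incubation → filtering.
Mixing reaches filtering via mixing → incubation → filtering.

centrifuging, heating, incubation, mixing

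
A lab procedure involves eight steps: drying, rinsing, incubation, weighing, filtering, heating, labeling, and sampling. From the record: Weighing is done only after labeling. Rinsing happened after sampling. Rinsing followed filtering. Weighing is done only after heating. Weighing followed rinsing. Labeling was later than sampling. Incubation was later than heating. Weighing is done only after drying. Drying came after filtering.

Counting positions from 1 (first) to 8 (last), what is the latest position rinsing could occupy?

Rinsing must come before weighing — 1 step forced after it.
Everything else can be placed before rinsing in some valid order, so rinsing can sit as late as position 8 − 1 = 7.

7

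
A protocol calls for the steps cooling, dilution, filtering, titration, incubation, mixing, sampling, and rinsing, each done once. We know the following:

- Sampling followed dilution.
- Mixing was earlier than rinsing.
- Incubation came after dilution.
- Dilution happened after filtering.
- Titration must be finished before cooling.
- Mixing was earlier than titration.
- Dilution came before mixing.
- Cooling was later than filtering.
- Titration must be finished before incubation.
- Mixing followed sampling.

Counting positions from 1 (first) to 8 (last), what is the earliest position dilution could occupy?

2

Filtering must come before dilution — 1 forced predecessor.
Nothing else is forced ahead of dilution, so its earliest slot is position 1 + 1 = 2.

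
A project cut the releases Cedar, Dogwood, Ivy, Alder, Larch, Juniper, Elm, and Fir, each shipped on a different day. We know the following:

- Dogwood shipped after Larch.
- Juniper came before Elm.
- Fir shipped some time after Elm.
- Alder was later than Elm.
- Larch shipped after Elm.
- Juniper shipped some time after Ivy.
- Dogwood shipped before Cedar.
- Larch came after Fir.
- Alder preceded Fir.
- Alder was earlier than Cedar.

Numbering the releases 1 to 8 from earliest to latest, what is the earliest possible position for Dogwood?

7

Alder, Elm, Fir, Ivy, Juniper, and Larch must all come before Dogwood — 6 forced predecessors.
Nothing else is forced ahead of Dogwood, so its earliest slot is position 6 + 1 = 7.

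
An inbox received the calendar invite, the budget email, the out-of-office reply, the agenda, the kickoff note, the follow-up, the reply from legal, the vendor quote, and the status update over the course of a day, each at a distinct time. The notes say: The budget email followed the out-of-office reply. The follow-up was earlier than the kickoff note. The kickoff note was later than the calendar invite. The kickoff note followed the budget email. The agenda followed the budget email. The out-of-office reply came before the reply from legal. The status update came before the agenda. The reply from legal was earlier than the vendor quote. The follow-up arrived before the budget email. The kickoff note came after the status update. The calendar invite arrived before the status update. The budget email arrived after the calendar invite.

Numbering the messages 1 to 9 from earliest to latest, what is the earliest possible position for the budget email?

4

The calendar invite, the follow-up, and the out-of-office reply must all come before the budget email — 3 forced predecessors.
Nothing else is forced ahead of the budget email, so its earliest slot is position 3 + 1 = 4.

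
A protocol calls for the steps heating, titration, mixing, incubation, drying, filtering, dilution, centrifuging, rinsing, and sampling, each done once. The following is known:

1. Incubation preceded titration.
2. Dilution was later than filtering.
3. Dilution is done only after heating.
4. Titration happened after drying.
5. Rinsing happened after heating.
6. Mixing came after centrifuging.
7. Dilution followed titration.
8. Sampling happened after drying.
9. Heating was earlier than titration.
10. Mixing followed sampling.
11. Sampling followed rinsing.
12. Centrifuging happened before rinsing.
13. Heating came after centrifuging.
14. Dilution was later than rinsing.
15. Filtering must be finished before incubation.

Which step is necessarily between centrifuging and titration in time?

heating

Tracing the constraints gives centrifuging → heating → titration, so heating sits after centrifuging and before titration.
No other step is forced both after centrifuging and before titration.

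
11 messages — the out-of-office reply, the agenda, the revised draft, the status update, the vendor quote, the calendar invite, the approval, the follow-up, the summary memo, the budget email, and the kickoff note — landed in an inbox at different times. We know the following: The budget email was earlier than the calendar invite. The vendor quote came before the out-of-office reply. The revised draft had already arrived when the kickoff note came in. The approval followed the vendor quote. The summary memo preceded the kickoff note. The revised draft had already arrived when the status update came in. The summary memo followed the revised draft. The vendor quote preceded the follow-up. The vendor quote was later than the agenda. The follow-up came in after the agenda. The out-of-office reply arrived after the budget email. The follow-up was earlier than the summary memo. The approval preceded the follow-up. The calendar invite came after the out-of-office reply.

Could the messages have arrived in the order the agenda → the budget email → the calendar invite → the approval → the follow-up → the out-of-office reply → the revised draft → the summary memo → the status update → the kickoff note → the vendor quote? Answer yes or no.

no

The constraints require the vendor quote before the out-of-office reply, but in the proposed sequence the out-of-office reply appears ahead of the vendor quote. That one violation is enough.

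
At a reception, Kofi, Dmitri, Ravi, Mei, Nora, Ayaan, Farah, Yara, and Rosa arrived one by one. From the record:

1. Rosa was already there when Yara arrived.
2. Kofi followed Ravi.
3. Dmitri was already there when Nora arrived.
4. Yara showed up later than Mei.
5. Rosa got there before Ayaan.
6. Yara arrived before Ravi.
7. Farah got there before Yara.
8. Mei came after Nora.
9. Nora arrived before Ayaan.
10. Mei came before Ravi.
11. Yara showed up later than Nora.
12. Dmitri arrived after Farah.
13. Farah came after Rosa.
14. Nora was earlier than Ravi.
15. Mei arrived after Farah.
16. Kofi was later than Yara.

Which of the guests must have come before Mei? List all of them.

Dmitri, Farah, Nora, Rosa

Directly stated before Mei: Farah and Nora.
Dmitri reaches Mei via Dmitri → Nora → Mei.
Rosa reaches Mei via Rosa → Farah → Mei.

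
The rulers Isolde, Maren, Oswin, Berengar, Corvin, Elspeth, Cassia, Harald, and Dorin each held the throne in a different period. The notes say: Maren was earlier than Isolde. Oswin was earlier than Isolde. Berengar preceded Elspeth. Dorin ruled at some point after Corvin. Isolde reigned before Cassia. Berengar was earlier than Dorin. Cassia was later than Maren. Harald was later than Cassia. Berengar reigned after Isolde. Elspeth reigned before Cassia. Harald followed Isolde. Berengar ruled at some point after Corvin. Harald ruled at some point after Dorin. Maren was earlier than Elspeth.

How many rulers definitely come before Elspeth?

Directly stated before Elspeth: Berengar and Maren.
Corvin reaches Elspeth via Corvin → Berengar → Elspeth.
Isolde reaches Elspeth via Isolde → Berengar → Elspeth.
Oswin reaches Elspeth via Oswin → Isolde → Berengar → Elspeth.
No chain forces Cassia (or any of the others) ahead of Elspeth.
That's Berengar, Corvin, Isolde, Maren, and Oswin — 5 in all.

5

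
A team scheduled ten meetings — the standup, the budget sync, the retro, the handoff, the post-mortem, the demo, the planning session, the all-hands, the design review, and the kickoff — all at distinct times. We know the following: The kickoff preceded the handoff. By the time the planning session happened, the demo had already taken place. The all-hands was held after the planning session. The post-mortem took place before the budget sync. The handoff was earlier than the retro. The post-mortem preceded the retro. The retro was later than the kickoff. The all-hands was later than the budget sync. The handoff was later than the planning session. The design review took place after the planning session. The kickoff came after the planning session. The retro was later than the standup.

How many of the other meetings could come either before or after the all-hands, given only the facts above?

5

Forced before the all-hands: the budget sync, the demo, the planning session, and the post-mortem.
That leaves the design review, the handoff, the kickoff, the retro, and the standup with no forced order relative to the all-hands — 5.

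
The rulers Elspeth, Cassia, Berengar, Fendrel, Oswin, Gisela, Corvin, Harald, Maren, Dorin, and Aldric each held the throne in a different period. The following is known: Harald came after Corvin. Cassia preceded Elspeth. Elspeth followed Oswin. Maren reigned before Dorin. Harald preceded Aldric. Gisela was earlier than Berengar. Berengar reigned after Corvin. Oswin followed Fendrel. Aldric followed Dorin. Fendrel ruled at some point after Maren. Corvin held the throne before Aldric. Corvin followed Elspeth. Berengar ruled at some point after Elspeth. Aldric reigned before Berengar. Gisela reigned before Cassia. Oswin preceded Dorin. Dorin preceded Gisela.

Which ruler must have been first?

Maren

Maren has a chain of constraints placing them before every other ruler, so Maren must be first.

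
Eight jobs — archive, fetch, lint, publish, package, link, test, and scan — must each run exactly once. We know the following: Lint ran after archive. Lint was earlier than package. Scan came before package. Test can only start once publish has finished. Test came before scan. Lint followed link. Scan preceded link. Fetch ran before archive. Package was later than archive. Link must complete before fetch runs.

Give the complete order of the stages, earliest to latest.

publish, test, scan, link, fetch, archive, lint, package

The constraints fix every adjacent pair, so only one ordering works:
publish → test → scan → link → fetch → archive → lint → package.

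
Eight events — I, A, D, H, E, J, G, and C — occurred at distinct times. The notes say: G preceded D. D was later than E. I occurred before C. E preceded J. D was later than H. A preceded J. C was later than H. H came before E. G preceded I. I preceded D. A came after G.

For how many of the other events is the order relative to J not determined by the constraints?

Forced before J: A, E, G, and H.
That leaves C, D, and I with no forced order relative to J — 3.

3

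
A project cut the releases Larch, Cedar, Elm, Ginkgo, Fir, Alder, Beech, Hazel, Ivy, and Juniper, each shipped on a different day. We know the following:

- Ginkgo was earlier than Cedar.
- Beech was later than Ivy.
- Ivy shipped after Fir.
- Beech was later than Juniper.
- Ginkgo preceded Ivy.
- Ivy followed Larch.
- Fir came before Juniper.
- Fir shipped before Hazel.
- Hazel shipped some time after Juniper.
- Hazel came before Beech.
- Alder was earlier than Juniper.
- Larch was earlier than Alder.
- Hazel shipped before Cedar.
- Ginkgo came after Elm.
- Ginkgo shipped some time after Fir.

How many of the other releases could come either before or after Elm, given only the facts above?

5

Forced after Elm: Beech, Cedar, Ginkgo, and Ivy.
That leaves Alder, Fir, Hazel, Juniper, and Larch with no forced order relative to Elm — 5.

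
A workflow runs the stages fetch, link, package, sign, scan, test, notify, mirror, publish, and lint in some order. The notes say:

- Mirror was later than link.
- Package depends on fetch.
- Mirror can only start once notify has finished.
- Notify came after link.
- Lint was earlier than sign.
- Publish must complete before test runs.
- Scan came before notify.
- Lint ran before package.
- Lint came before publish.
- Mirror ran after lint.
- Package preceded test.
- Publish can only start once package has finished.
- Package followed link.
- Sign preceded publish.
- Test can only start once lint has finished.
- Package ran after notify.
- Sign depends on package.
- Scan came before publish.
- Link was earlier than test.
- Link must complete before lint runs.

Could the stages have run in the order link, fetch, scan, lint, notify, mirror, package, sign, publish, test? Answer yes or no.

Check each stated constraint against the proposed order — e.g. scan is ahead of publish; link is ahead of test. Every pair is in the required order; nothing is violated.

yes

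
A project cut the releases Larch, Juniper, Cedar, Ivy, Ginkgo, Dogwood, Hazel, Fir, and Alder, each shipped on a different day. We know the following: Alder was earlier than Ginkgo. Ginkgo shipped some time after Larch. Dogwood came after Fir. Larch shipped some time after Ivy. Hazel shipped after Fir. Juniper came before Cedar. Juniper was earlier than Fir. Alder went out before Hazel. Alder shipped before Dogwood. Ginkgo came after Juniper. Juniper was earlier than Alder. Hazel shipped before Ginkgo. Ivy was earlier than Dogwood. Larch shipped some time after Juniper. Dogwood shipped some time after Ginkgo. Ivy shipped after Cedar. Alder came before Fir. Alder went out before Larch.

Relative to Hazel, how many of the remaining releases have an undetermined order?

3

Forced before Hazel: Alder, Fir, and Juniper; forced after Hazel: Dogwood and Ginkgo.
That leaves Cedar, Ivy, and Larch with no forced order relative to Hazel — 3.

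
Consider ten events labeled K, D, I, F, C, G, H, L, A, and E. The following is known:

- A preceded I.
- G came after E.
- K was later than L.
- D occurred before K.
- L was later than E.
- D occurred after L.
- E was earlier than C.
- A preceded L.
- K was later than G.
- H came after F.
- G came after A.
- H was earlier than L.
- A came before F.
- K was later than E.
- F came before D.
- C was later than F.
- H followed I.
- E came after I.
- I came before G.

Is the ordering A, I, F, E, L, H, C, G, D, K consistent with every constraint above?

The constraints require H before L, but in the proposed sequence L appears ahead of H. That one violation is enough.

no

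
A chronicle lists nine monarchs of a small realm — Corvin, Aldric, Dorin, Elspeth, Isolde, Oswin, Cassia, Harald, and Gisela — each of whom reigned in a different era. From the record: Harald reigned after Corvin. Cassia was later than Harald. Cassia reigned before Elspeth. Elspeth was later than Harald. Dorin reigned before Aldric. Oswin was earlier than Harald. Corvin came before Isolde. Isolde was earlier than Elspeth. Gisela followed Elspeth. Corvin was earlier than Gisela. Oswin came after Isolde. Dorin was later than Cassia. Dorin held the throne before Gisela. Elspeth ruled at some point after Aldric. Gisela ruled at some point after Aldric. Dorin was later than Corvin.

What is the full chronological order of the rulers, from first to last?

The constraints fix every adjacent pair, so only one ordering works:
Corvin → Isolde → Oswin → Harald → Cassia → Dorin → Aldric → Elspeth → Gisela.

Corvin, Isolde, Oswin, Harald, Cassia, Dorin, Aldric, Elspeth, Gisela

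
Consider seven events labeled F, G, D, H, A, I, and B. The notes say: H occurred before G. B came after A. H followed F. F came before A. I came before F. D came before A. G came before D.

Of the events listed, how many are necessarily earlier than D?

4

Directly stated before D: G.
F reaches D via F → H → G → D.
H reaches D via H → G → D.
I reaches D via I → F → H → G → D.
No chain forces B (or any of the others) ahead of D.
That's F, G, H, and I — 4 in all.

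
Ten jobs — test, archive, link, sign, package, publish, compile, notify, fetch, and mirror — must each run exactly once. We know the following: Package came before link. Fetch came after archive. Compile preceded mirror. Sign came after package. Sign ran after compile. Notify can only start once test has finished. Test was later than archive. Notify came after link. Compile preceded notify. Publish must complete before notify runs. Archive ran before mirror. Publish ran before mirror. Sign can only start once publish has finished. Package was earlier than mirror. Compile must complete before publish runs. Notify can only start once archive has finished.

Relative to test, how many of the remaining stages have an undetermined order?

Forced before test: archive; forced after test: notify.
That leaves compile, fetch, link, mirror, package, publish, and sign with no forced order relative to test — 7.

7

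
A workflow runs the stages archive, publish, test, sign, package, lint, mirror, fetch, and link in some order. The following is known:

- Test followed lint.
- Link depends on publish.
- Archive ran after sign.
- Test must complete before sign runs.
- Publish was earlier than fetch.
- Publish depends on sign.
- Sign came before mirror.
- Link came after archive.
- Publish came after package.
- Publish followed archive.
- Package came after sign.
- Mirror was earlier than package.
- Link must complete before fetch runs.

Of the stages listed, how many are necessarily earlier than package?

4

Directly stated before package: mirror and sign.
Lint reaches package via lint → test → sign → package.
Test reaches package via test → sign → package.
No chain forces fetch (or any of the others) ahead of package.
That's lint, mirror, sign, and test — 4 in all.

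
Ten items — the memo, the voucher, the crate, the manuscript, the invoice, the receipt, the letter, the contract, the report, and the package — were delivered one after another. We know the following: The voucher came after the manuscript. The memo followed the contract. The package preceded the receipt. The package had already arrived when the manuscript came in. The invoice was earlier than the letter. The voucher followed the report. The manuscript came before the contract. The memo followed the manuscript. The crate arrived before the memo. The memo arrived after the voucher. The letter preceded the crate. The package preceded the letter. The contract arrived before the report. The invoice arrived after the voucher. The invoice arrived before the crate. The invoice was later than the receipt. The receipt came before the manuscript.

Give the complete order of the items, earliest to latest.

The constraints fix every adjacent pair, so only one ordering works:
the package → the receipt → the manuscript → the contract → the report → the voucher → the invoice → the letter → the crate → the memo.

the package, the receipt, the manuscript, the contract, the report, the voucher, the invoice, the letter, the crate, the memo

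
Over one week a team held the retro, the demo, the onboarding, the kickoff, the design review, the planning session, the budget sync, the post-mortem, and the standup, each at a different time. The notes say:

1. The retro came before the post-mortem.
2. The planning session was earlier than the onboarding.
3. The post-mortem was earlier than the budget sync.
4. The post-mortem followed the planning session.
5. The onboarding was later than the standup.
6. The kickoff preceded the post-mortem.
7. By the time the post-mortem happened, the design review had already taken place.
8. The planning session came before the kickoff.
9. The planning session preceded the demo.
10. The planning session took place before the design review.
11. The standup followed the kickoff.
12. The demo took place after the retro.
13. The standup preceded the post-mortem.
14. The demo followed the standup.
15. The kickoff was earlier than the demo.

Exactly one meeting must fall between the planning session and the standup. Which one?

the kickoff

Tracing the constraints gives the planning session → the kickoff → the standup, so the kickoff sits after the planning session and before the standup.
No other meeting is forced both after the planning session and before the standup.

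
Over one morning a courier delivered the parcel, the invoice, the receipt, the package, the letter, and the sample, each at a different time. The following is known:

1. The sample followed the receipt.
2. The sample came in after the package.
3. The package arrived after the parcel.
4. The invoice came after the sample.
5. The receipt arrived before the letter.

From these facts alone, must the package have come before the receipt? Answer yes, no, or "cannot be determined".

cannot be determined

No chain of stated constraints runs from the package to the receipt, and none runs from the receipt to the package either.
So the relative order of the package and the receipt is not fixed by the given facts.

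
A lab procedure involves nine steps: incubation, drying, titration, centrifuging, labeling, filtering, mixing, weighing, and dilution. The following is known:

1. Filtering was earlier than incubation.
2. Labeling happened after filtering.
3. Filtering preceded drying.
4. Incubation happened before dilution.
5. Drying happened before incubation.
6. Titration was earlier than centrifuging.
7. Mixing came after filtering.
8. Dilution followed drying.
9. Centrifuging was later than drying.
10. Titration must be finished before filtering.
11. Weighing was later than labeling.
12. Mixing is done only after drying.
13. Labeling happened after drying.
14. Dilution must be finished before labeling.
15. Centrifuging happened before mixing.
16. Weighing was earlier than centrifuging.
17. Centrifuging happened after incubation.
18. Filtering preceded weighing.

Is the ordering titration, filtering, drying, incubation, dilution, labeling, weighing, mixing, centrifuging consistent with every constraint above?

no

The constraints require centrifuging before mixing, but in the proposed sequence mixing appears ahead of centrifuging. That one violation is enough.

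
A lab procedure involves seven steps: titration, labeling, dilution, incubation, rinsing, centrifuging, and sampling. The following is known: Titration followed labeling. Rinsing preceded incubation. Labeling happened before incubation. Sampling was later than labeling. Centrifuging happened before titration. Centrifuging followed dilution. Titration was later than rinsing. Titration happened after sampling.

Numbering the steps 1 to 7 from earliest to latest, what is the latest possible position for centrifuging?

6

Centrifuging must come before titration — 1 step forced after it.
Everything else can be placed before centrifuging in some valid order, so centrifuging can sit as late as position 7 − 1 = 6.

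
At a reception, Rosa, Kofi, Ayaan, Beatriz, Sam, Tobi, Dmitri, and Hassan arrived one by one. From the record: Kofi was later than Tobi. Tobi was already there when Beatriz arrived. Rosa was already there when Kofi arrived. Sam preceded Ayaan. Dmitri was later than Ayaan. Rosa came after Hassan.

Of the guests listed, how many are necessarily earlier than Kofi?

Directly stated before Kofi: Rosa and Tobi.
Hassan reaches Kofi via Hassan → Rosa → Kofi.
No chain forces Beatriz (or any of the others) ahead of Kofi.
That's Hassan, Rosa, and Tobi — 3 in all.

3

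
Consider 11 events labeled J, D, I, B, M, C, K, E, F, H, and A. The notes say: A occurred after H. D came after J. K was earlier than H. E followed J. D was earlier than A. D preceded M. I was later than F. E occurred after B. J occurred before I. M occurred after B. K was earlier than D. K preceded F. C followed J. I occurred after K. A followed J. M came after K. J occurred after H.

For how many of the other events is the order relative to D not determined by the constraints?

5

Forced before D: H, J, and K; forced after D: A and M.
That leaves B, C, E, F, and I with no forced order relative to D — 5.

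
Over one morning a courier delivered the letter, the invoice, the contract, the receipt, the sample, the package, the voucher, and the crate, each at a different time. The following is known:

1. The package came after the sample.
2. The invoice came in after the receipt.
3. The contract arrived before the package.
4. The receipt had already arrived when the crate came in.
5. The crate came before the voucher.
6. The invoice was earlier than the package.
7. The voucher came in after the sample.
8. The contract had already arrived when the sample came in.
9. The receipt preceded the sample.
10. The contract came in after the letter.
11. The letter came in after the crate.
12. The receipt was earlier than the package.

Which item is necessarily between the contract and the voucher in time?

the sample

Tracing the constraints gives the contract → the sample → the voucher, so the sample sits after the contract and before the voucher.
No other item is forced both after the contract and before the voucher.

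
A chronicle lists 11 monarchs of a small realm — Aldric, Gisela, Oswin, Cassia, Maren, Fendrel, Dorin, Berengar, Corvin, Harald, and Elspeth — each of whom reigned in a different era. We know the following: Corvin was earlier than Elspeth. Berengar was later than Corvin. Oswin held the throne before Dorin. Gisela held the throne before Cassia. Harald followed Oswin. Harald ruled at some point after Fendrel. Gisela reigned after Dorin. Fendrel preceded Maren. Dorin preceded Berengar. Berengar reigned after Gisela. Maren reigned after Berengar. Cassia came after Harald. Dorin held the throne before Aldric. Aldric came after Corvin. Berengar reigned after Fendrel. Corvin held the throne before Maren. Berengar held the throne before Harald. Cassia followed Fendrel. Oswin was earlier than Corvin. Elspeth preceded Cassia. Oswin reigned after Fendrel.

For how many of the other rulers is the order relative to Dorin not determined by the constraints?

Forced before Dorin: Fendrel and Oswin; forced after Dorin: Aldric, Berengar, Cassia, Gisela, Harald, and Maren.
That leaves Corvin and Elspeth with no forced order relative to Dorin — 2.

2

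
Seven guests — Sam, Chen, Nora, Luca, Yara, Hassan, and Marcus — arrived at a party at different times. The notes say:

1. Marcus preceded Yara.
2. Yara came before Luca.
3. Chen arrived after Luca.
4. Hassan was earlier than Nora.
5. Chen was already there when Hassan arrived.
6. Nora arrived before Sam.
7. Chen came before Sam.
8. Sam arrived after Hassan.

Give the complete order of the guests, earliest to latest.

The constraints fix every adjacent pair, so only one ordering works:
Marcus → Yara → Luca → Chen → Hassan → Nora → Sam.

Marcus, Yara, Luca, Chen, Hassan, Nora, Sam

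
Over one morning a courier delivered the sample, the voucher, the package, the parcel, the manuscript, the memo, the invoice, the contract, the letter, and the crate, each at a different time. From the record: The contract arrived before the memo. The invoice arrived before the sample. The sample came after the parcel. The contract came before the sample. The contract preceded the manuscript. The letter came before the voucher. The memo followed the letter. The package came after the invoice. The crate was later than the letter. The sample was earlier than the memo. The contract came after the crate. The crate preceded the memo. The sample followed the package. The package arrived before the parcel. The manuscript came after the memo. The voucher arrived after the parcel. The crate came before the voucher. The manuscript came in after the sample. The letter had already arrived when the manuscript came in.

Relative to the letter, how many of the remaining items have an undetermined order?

Forced after the letter: the contract, the crate, the manuscript, the memo, the sample, and the voucher.
That leaves the invoice, the package, and the parcel with no forced order relative to the letter — 3.

3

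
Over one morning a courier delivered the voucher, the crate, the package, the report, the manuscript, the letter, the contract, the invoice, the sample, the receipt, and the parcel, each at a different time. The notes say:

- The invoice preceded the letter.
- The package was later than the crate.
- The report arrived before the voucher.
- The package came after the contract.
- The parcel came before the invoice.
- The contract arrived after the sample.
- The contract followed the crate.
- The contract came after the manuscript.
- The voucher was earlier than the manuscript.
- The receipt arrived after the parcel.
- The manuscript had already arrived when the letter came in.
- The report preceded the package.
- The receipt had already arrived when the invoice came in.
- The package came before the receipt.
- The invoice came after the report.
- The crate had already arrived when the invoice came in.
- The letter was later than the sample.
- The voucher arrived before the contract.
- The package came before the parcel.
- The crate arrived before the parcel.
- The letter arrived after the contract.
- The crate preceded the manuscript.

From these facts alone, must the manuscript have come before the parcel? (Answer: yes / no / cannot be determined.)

yes

Chain the constraints: the manuscript → the contract → the package → the parcel. Each link is directly stated, so the manuscript comes before the parcel.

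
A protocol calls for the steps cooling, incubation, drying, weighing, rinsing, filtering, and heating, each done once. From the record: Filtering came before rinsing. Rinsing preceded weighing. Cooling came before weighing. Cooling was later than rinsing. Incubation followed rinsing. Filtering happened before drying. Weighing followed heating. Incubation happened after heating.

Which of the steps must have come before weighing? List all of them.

Directly stated before weighing: cooling, heating, and rinsing.
Filtering reaches weighing via filtering → rinsing → weighing.

cooling, filtering, heating, rinsing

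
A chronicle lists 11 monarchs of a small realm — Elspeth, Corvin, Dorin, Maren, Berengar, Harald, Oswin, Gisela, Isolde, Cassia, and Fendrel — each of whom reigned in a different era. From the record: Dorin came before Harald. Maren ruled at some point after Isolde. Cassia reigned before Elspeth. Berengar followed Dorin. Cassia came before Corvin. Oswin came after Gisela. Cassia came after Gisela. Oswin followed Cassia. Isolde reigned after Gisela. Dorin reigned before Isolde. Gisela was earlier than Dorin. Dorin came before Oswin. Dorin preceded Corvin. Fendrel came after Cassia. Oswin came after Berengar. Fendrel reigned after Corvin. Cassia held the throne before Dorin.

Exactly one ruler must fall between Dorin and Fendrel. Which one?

Tracing the constraints gives Dorin → Corvin → Fendrel, so Corvin sits after Dorin and before Fendrel.
No other ruler is forced both after Dorin and before Fendrel.

Corvin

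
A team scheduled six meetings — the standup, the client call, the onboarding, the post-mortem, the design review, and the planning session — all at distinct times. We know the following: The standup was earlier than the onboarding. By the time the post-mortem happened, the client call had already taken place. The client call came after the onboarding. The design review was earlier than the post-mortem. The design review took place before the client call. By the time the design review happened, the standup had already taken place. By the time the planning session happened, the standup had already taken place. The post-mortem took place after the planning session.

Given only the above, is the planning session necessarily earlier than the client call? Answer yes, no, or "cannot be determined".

cannot be determined

No chain of stated constraints runs from the planning session to the client call, and none runs from the client call to the planning session either.
So the relative order of the planning session and the client call is not fixed by the given facts.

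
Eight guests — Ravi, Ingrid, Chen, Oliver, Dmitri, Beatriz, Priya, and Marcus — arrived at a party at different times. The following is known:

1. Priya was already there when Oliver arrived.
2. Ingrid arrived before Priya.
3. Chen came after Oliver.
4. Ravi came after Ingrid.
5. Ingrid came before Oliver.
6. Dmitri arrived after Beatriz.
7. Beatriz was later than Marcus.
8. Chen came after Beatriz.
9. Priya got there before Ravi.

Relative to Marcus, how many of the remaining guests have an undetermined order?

Forced after Marcus: Beatriz, Chen, and Dmitri.
That leaves Ingrid, Oliver, Priya, and Ravi with no forced order relative to Marcus — 4.

4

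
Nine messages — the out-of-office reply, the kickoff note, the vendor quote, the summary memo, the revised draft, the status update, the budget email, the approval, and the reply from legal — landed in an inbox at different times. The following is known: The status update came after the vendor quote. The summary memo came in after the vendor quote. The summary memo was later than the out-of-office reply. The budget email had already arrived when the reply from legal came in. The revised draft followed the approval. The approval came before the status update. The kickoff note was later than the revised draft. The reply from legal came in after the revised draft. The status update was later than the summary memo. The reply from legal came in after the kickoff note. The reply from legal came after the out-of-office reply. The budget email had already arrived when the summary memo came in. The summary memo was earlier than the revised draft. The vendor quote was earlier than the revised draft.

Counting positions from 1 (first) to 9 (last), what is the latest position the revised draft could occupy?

7

The revised draft must come before the kickoff note and the reply from legal — 2 messages forced after it.
Everything else can be placed before the revised draft in some valid order, so the revised draft can sit as late as position 9 − 2 = 7.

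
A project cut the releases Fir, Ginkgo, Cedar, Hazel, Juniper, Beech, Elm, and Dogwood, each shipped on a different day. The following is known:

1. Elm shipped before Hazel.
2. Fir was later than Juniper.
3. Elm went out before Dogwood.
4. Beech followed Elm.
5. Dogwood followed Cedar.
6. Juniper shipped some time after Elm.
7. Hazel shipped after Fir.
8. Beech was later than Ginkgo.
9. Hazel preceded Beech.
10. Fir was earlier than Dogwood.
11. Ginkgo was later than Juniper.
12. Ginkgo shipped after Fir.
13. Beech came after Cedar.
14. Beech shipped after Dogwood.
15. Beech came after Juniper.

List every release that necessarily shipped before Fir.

Elm, Juniper

Directly stated before Fir: Juniper.
Elm reaches Fir via Elm → Juniper → Fir.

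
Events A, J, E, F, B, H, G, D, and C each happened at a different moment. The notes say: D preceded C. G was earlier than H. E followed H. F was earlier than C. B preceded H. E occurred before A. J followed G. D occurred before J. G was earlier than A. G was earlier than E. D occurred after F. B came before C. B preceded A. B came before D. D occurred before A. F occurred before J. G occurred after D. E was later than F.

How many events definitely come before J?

Directly stated before J: D, F, and G.
B reaches J via B → D → J.
No chain forces H (or any of the others) ahead of J.
That's B, D, F, and G — 4 in all.

4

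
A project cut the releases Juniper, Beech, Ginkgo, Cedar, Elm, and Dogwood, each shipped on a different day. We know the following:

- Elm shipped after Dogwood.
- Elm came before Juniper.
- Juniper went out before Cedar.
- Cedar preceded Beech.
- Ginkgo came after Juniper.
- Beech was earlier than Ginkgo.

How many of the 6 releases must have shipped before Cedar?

3

Directly stated before Cedar: Juniper.
Dogwood reaches Cedar via Dogwood → Elm → Juniper → Cedar.
Elm reaches Cedar via Elm → Juniper → Cedar.
No chain forces Ginkgo (or any of the others) ahead of Cedar.
That's Dogwood, Elm, and Juniper — 3 in all.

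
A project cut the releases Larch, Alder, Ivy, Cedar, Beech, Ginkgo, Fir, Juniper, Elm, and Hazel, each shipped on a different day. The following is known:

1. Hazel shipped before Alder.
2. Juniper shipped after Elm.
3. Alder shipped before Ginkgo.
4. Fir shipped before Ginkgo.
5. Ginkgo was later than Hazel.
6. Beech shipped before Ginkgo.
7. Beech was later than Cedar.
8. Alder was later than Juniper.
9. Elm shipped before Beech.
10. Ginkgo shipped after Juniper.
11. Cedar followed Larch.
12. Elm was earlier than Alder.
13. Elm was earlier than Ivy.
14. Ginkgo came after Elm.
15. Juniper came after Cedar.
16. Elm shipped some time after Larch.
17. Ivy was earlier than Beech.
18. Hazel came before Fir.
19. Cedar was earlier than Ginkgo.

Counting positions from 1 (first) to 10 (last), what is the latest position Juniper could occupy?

Juniper must come before Alder and Ginkgo — 2 releases forced after it.
Everything else can be placed before Juniper in some valid order, so Juniper can sit as late as position 10 − 2 = 8.

8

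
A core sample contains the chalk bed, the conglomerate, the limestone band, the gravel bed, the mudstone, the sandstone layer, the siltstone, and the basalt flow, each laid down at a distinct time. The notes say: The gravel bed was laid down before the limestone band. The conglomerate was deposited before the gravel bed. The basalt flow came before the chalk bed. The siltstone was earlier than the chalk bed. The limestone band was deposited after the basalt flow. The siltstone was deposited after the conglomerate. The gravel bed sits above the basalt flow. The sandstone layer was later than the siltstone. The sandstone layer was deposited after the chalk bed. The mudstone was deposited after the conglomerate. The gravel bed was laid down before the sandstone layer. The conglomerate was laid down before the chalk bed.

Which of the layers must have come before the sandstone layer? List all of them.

Directly stated before the sandstone layer: the chalk bed, the gravel bed, and the siltstone.
The basalt flow reaches the sandstone layer via the basalt flow → the chalk bed → the sandstone layer.
The conglomerate reaches the sandstone layer via the conglomerate → the siltstone → the sandstone layer.
No chain forces the limestone band (or any of the others) ahead of the sandstone layer.

the basalt flow, the chalk bed, the conglomerate, the gravel bed, the siltstone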